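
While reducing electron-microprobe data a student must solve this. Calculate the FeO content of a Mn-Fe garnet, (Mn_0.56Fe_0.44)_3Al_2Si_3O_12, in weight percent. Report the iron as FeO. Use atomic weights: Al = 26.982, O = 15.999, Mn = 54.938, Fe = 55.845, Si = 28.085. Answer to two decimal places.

19.11 wt%

Molar mass of (Mn_0.56Fe_0.44)_3Al_2Si_3O_12 = 1.68×54.938 + 1.32×55.845 + 2×26.982 + 3×28.085 + 12×15.999 = 496.218 g/mol.
Each formula unit contains 1.32 Fe, equivalent to 1.32/1 = 1.3200 mol FeO.
M(FeO) = 1×55.845 + 1×15.999 = 71.844 g/mol.
Mass of FeO per formula unit = 1.3200 × 71.844 = 94.834 g.
FeO wt% = 94.834 / 496.218 × 100 = 19.11%.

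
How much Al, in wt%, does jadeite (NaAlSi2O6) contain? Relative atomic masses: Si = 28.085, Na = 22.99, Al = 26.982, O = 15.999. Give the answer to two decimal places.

Formula mass = 1*22.99 + 1*26.982 + 2*28.085 + 6*15.999 = 202.136 g/mol, of which 26.982 g is Al.
So Al makes up 26.982/202.136 = 0.1335 of the mass, i.e. 13.35%.

13.35 wt%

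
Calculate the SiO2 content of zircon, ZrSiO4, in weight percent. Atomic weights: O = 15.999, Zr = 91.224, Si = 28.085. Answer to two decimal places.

M(ZrSiO4) = 183.305 g/mol; M(SiO2) = 60.083 g/mol.
Moles SiO2 per formula unit = 1 Si ÷ 1 = 1.0000.
SiO2 fraction = (1.0000 × 60.083) / 183.305 = 60.083/183.305 = 0.3278.

32.78 wt%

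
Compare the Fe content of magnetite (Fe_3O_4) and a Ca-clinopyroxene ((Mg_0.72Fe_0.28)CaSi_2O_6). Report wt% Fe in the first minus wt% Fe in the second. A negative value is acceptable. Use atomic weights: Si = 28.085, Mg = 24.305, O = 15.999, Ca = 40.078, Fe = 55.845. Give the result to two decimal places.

Fe in Fe_3O_4: molar mass 231.531 g/mol; 3×55.845 = 167.535 g → 72.36 wt%.
Fe in (Mg_0.72Fe_0.28)CaSi_2O_6: molar mass 225.378 g/mol; 0.28×55.845 = 15.637 g → 6.94 wt%.
Difference = 72.36 − 6.94 = 65.42 percentage points.

65.42 percentage points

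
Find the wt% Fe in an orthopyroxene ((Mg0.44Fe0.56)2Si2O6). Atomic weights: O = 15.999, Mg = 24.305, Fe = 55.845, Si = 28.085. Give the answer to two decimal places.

26.49 weight percent

Formula mass = 0.88*24.305 + 1.12*55.845 + 2*28.085 + 6*15.999 = 236.099 g/mol, of which 62.546 g is Fe.
So Fe makes up 62.546/236.099 = 0.2649 of the mass, i.e. 26.49%.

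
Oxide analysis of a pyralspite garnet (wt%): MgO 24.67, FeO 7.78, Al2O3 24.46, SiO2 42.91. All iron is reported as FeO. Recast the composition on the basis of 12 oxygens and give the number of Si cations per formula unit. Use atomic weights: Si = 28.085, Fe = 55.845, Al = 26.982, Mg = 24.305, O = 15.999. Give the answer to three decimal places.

MgO: 24.67/40.304 = 0.61210 mol → 0.61210 mol Mg, 0.61210 mol O.
FeO: 7.78/71.844 = 0.10829 mol → 0.10829 mol Fe, 0.10829 mol O.
Al2O3: 24.46/101.961 = 0.23990 mol → 0.47980 mol Al, 0.71970 mol O.
SiO2: 42.91/60.083 = 0.71418 mol → 0.71418 mol Si, 1.42836 mol O.
Total oxygen = 2.86845 mol. Normalization factor = 12/2.86845 = 4.18344.
Si per 12 O = 0.71418 × 4.18344 = 2.988.

2.988 Si apfu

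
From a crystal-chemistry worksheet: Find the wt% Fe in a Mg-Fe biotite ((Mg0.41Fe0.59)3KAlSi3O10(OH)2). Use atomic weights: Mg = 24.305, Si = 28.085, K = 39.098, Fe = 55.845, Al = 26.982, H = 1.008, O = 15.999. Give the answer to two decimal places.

Molar mass of (Mg0.41Fe0.59)3KAlSi3O10(OH)2: 1.23×24.305 + 1.77×55.845 + 1×39.098 + 1×26.982 + 3×28.085 + 12×15.999 + 2×1.008 = 473.080 g/mol.
Mass of Fe per formula unit: 1.77 × 55.845 = 98.846 g.
Weight fraction Fe = 98.846 / 473.080 = 0.2089.

20.89 wt%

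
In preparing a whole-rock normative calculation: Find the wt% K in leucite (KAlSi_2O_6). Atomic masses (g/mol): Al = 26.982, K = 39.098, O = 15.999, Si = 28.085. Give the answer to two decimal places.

Molar mass of KAlSi_2O_6: 1·39.098 + 1·26.982 + 2·28.085 + 6·15.999 = 218.244 g/mol.
Mass of K per formula unit: 1 × 39.098 = 39.098 g.
Weight fraction K = 39.098 / 218.244 = 0.1791.

17.91 weight percent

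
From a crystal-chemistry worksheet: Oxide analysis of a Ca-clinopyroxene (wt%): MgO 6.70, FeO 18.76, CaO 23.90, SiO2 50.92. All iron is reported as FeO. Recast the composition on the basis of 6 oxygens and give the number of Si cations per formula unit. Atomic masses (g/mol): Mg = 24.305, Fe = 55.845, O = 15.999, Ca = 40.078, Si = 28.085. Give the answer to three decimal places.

1.995 Si apfu

6.70 wt% MgO ÷ 40.304 g/mol = 0.16624 mol, giving 0.16624 Mg and 0.16624 O.
18.76 wt% FeO ÷ 71.844 g/mol = 0.26112 mol, giving 0.26112 Fe and 0.26112 O.
23.90 wt% CaO ÷ 56.077 g/mol = 0.42620 mol, giving 0.42620 Ca and 0.42620 O.
50.92 wt% SiO2 ÷ 60.083 g/mol = 0.84749 mol, giving 0.84749 Si and 1.69498 O.
Oxygen sums to 2.54854; scaling by 6/2.54854 = 2.35429 puts the formula on 6 O.
Si: 0.84749 × 2.35429 = 1.995 atoms per formula unit.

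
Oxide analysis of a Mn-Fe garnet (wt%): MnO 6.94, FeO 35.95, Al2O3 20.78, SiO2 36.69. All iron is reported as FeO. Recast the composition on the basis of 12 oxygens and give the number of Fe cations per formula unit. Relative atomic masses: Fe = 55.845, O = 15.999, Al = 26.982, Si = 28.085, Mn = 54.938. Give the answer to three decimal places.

MnO (M=70.937): mol = 0.09783; Mn = 0.09783, O = 0.09783.
FeO (M=71.844): mol = 0.50039; Fe = 0.50039, O = 0.50039.
Al2O3 (M=101.961): mol = 0.20380; Al = 0.40760, O = 0.61140.
SiO2 (M=60.083): mol = 0.61066; Si = 0.61066, O = 1.22132.
ΣO = 2.43094; factor = 12/ΣO = 4.93636.
Fe apfu = 0.50039 × 4.93636 = 2.470.

2.470 Fe apfu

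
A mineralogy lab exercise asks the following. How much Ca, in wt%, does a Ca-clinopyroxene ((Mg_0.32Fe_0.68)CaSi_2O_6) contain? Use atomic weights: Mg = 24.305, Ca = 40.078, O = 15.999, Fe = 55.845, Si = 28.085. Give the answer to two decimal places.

Formula mass = 0.32×24.305 + 0.68×55.845 + 1×40.078 + 2×28.085 + 6×15.999 = 237.994 g/mol, of which 40.078 g is Ca.
So Ca makes up 40.078/237.994 = 0.1684 of the mass, i.e. 16.84%.

16.84 wt%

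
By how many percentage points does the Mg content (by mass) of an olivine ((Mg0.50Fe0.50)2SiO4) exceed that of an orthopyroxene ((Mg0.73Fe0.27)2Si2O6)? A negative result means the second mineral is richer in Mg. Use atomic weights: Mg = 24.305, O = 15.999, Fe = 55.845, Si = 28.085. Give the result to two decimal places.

-2.18 percentage points

Mg in (Mg0.50Fe0.50)2SiO4: molar mass 172.231 g/mol; 1×24.305 = 24.305 g → 14.11 wt%.
Mg in (Mg0.73Fe0.27)2Si2O6: molar mass 217.806 g/mol; 1.46×24.305 = 35.485 g → 16.29 wt%.
Difference = 14.11 − 16.29 = -2.18 percentage points.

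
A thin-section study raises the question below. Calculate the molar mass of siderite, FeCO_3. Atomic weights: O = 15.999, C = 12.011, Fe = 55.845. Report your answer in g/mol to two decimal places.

The formula mass is the sum 1(55.845) + 1(12.011) + 3(15.999).

115.85 g/mol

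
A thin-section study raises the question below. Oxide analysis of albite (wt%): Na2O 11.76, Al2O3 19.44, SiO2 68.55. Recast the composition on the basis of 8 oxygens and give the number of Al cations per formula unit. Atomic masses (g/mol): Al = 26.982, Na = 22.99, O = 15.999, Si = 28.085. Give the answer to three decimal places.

11.76 wt% Na2O ÷ 61.979 g/mol = 0.18974 mol, giving 0.37948 Na and 0.18974 O.
19.44 wt% Al2O3 ÷ 101.961 g/mol = 0.19066 mol, giving 0.38132 Al and 0.57198 O.
68.55 wt% SiO2 ÷ 60.083 g/mol = 1.14092 mol, giving 1.14092 Si and 2.28184 O.
Oxygen sums to 3.04356; scaling by 8/3.04356 = 2.62850 puts the formula on 8 O.
Al: 0.38132 × 2.62850 = 1.002 atoms per formula unit.

1.002 Al apfu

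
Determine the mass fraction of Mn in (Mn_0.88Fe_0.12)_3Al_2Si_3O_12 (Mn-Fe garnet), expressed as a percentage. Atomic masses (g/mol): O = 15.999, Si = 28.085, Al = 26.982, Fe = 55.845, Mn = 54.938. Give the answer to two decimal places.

M((Mn_0.88Fe_0.12)_3Al_2Si_3O_12) = 495.348 g/mol.
Mn contributes 2.64 × 54.938 = 145.036 g per mole.
145.036/495.348 = 0.2928 → 29.28%.

29.28 weight percent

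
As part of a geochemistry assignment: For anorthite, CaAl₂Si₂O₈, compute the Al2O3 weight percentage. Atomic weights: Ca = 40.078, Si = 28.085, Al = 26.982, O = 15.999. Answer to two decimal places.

M(CaAl₂Si₂O₈) = 278.204 g/mol; M(Al2O3) = 101.961 g/mol.
Moles Al2O3 per formula unit = 2 Al ÷ 2 = 1.0000.
Al2O3 fraction = (1.0000 × 101.961) / 278.204 = 101.961/278.204 = 0.3665.

36.65 wt%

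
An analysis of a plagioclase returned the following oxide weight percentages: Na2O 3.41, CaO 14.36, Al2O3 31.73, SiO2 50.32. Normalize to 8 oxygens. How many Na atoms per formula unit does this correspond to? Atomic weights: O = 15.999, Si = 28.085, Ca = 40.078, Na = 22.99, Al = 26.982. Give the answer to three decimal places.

3.41 wt% Na2O ÷ 61.979 g/mol = 0.05502 mol, giving 0.11004 Na and 0.05502 O.
14.36 wt% CaO ÷ 56.077 g/mol = 0.25608 mol, giving 0.25608 Ca and 0.25608 O.
31.73 wt% Al2O3 ÷ 101.961 g/mol = 0.31120 mol, giving 0.62240 Al and 0.93360 O.
50.32 wt% SiO2 ÷ 60.083 g/mol = 0.83751 mol, giving 0.83751 Si and 1.67502 O.
Oxygen sums to 2.91972; scaling by 8/2.91972 = 2.73999 puts the formula on 8 O.
Na: 0.11004 × 2.73999 = 0.302 atoms per formula unit.

0.302 Na apfu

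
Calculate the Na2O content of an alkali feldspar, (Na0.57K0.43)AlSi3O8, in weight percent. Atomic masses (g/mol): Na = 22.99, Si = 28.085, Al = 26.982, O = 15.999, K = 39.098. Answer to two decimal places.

Formula mass = 269.145 g/mol.
0.57 Na → 0.2850 mol Na2O per formula unit; M(Na2O) = 61.979, so Na2O mass = 17.664 g.
17.664/269.145 × 100 = 6.56 wt%.

6.56 wt%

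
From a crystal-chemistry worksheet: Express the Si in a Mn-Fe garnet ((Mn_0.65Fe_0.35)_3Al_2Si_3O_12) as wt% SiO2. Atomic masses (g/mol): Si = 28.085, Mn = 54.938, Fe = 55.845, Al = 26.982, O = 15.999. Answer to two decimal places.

M((Mn_0.65Fe_0.35)_3Al_2Si_3O_12) = 495.973 g/mol; M(SiO2) = 60.083 g/mol.
Moles SiO2 per formula unit = 3 Si ÷ 1 = 3.0000.
SiO2 fraction = (3.0000 × 60.083) / 495.973 = 180.249/495.973 = 0.3634.

36.34 wt%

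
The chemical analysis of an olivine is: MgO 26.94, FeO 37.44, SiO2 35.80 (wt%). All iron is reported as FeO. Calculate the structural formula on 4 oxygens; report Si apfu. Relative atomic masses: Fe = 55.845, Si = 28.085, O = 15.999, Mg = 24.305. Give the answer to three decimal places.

1.001 Si apfu

MgO (M=40.304): mol = 0.66842; Mg = 0.66842, O = 0.66842.
FeO (M=71.844): mol = 0.52113; Fe = 0.52113, O = 0.52113.
SiO2 (M=60.083): mol = 0.59584; Si = 0.59584, O = 1.19168.
ΣO = 2.38123; factor = 4/ΣO = 1.67980.
Si apfu = 0.59584 × 1.67980 = 1.001.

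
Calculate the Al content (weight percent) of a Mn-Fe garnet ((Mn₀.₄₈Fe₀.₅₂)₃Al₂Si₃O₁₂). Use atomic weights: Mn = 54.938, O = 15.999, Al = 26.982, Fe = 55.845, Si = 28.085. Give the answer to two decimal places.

Formula mass = 1.44*54.938 + 1.56*55.845 + 2*26.982 + 3*28.085 + 12*15.999 = 496.436 g/mol, of which 53.964 g is Al.
So Al makes up 53.964/496.436 = 0.1087 of the mass, i.e. 10.87%.

10.87 weight percent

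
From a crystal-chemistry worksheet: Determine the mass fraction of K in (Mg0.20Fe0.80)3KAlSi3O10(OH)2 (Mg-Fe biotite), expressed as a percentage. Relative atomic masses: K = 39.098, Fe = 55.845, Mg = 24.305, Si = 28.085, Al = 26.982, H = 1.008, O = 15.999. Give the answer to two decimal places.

Formula mass = 0.60*24.305 + 2.40*55.845 + 1*39.098 + 1*26.982 + 3*28.085 + 12*15.999 + 2*1.008 = 492.950 g/mol, of which 39.098 g is K.
So K makes up 39.098/492.950 = 0.0793 of the mass, i.e. 7.93%.

7.93 weight percent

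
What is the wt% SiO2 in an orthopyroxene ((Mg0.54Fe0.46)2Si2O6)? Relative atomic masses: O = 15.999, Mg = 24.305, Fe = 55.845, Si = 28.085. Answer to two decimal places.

Molar mass of (Mg0.54Fe0.46)2Si2O6 = 1.08×24.305 + 0.92×55.845 + 2×28.085 + 6×15.999 = 229.791 g/mol.
Each formula unit contains 2 Si, equivalent to 2/1 = 2.0000 mol SiO2.
M(SiO2) = 1×28.085 + 2×15.999 = 60.083 g/mol.
Mass of SiO2 per formula unit = 2.0000 × 60.083 = 120.166 g.
SiO2 wt% = 120.166 / 229.791 × 100 = 52.29%.

52.29 wt%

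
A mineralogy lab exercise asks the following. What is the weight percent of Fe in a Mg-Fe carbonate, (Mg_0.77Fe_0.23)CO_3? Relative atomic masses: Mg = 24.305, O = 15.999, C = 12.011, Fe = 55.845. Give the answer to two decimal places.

14.03 wt%

M((Mg_0.77Fe_0.23)CO_3) = 91.567 g/mol.
Fe contributes 0.23 × 55.845 = 12.844 g per mole.
12.844/91.567 = 0.1403 → 14.03%.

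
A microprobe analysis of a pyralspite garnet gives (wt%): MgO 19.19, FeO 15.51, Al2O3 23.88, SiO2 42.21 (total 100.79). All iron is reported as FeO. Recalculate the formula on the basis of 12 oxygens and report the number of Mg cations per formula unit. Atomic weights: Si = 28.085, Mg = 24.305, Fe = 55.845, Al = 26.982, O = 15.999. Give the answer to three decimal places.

MgO (M=40.304): mol = 0.47613; Mg = 0.47613, O = 0.47613.
FeO (M=71.844): mol = 0.21588; Fe = 0.21588, O = 0.21588.
Al2O3 (M=101.961): mol = 0.23421; Al = 0.46842, O = 0.70263.
SiO2 (M=60.083): mol = 0.70253; Si = 0.70253, O = 1.40506.
ΣO = 2.79970; factor = 12/ΣO = 4.28617.
Mg apfu = 0.47613 × 4.28617 = 2.041.

2.041 Mg apfu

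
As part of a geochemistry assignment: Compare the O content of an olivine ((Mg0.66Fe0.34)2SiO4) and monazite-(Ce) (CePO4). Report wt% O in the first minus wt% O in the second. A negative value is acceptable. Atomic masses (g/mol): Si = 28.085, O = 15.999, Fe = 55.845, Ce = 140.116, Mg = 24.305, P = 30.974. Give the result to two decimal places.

12.25 percentage points

First mineral: 63.996 g O in 162.138 g formula = 39.47 wt% O.
Second mineral: 63.996 g O in 235.086 g formula = 27.22 wt% O.
39.47% − 27.22% gives a difference of 12.25 percentage points.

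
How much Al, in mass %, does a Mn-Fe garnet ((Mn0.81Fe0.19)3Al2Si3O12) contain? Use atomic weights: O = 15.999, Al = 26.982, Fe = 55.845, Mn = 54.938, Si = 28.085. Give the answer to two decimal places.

M((Mn0.81Fe0.19)3Al2Si3O12) = 495.538 g/mol.
Al contributes 2 × 26.982 = 53.964 g per mole.
53.964/495.538 = 0.1089 → 10.89%.

10.89 mass %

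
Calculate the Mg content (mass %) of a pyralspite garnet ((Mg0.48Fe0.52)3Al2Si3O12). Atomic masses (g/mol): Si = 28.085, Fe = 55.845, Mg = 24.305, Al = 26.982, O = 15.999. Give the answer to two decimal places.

Molar mass of (Mg0.48Fe0.52)3Al2Si3O12: 1.44·24.305 + 1.56·55.845 + 2·26.982 + 3·28.085 + 12·15.999 = 452.324 g/mol.
Mass of Mg per formula unit: 1.44 × 24.305 = 34.999 g.
Weight fraction Mg = 34.999 / 452.324 = 0.0774.

7.74 mass %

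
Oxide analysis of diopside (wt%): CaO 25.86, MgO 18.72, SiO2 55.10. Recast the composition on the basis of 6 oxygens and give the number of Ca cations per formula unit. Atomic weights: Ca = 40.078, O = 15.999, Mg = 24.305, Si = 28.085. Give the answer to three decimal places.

1.003 Ca apfu

CaO (M=56.077): mol = 0.46115; Ca = 0.46115, O = 0.46115.
MgO (M=40.304): mol = 0.46447; Mg = 0.46447, O = 0.46447.
SiO2 (M=60.083): mol = 0.91706; Si = 0.91706, O = 1.83412.
ΣO = 2.75974; factor = 6/ΣO = 2.17412.
Ca apfu = 0.46115 × 2.17412 = 1.003.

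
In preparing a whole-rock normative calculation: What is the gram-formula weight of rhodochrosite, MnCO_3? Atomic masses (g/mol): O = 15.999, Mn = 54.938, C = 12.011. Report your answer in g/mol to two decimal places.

114.95 g/mol

Mn: 1 × 54.938 = 54.9380
C: 1 × 12.011 = 12.0110
O: 3 × 15.999 = 47.9970
Summing the contributions gives the formula mass.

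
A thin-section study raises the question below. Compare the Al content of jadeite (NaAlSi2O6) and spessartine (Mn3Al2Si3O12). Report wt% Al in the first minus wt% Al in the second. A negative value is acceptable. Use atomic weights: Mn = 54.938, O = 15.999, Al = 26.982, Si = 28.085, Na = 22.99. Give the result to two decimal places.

2.45 percentage points

M(NaAlSi2O6) = 202.136 g/mol, so wt% Al = 26.982/202.136 × 100 = 13.35%.
M(Mn3Al2Si3O12) = 495.021 g/mol, so wt% Al = 53.964/495.021 × 100 = 10.90%.
13.35 − 10.90 = 2.45 pp.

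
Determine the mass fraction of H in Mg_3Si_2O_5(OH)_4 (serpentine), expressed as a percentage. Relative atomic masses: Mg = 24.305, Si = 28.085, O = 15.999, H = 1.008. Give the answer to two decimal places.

Molar mass of Mg_3Si_2O_5(OH)_4: 3*24.305 + 2*28.085 + 9*15.999 + 4*1.008 = 277.108 g/mol.
Mass of H per formula unit: 4 × 1.008 = 4.032 g.
Weight fraction H = 4.032 / 277.108 = 0.0146.

1.46 wt%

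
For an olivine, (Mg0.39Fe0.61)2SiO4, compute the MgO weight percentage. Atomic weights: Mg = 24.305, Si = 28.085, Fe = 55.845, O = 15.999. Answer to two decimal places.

17.55 wt%

M((Mg0.39Fe0.61)2SiO4) = 179.170 g/mol; M(MgO) = 40.304 g/mol.
Moles MgO per formula unit = 0.78 Mg ÷ 1 = 0.7800.
MgO fraction = (0.7800 × 40.304) / 179.170 = 31.437/179.170 = 0.1755.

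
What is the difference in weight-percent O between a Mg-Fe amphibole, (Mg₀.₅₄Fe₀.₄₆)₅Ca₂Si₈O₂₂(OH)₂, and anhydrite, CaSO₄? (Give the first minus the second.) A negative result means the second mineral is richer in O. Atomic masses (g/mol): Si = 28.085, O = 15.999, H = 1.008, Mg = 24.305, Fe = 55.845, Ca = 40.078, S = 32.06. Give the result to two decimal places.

-3.62 percentage points

O in (Mg₀.₅₄Fe₀.₄₆)₅Ca₂Si₈O₂₂(OH)₂: molar mass 884.895 g/mol; 24×15.999 = 383.976 g → 43.39 wt%.
O in CaSO₄: molar mass 136.134 g/mol; 4×15.999 = 63.996 g → 47.01 wt%.
Difference = 43.39 − 47.01 = -3.62 percentage points.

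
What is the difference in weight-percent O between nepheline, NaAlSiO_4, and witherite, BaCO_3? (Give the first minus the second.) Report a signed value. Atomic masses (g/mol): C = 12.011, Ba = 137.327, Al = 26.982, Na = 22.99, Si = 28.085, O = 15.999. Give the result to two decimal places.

20.73 percentage points

First mineral: 63.996 g O in 142.053 g formula = 45.05 wt% O.
Second mineral: 47.997 g O in 197.335 g formula = 24.32 wt% O.
45.05% − 24.32% gives a difference of 20.73 percentage points.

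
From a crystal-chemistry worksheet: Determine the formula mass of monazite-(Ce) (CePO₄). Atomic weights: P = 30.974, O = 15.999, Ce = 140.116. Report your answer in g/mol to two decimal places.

235.09 g/mol

M = 1(140.116) + 1(30.974) + 4(15.999)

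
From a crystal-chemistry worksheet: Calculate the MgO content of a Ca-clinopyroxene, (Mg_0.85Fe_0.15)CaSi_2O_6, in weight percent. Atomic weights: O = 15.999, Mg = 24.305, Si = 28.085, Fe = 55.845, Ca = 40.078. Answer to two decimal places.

M((Mg_0.85Fe_0.15)CaSi_2O_6) = 221.278 g/mol; M(MgO) = 40.304 g/mol.
Moles MgO per formula unit = 0.85 Mg ÷ 1 = 0.8500.
MgO fraction = (0.8500 × 40.304) / 221.278 = 34.258/221.278 = 0.1548.

15.48 wt%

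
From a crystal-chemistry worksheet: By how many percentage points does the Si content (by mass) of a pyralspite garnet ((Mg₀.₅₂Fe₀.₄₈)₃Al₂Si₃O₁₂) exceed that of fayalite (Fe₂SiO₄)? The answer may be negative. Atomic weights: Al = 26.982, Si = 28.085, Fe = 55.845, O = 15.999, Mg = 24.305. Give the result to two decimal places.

M((Mg₀.₅₂Fe₀.₄₈)₃Al₂Si₃O₁₂) = 448.540 g/mol, so wt% Si = 84.255/448.540 × 100 = 18.78%.
M(Fe₂SiO₄) = 203.771 g/mol, so wt% Si = 28.085/203.771 × 100 = 13.78%.
18.78 − 13.78 = 5.00 pp.

5.00 percentage points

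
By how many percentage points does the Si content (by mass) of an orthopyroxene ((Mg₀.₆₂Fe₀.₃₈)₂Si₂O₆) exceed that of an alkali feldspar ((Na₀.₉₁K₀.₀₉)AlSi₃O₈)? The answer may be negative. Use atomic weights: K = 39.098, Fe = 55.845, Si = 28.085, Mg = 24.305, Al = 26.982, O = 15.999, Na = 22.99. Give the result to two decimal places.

-6.96 percentage points

Si in (Mg₀.₆₂Fe₀.₃₈)₂Si₂O₆: molar mass 224.744 g/mol; 2×28.085 = 56.170 g → 24.99 wt%.
Si in (Na₀.₉₁K₀.₀₉)AlSi₃O₈: molar mass 263.669 g/mol; 3×28.085 = 84.255 g → 31.95 wt%.
Difference = 24.99 − 31.95 = -6.96 percentage points.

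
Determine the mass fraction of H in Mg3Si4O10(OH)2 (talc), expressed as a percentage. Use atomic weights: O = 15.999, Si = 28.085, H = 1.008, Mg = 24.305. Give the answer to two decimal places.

0.53 wt%

Formula mass = 3*24.305 + 4*28.085 + 12*15.999 + 2*1.008 = 379.259 g/mol, of which 2.016 g is H.
So H makes up 2.016/379.259 = 0.0053 of the mass, i.e. 0.53%.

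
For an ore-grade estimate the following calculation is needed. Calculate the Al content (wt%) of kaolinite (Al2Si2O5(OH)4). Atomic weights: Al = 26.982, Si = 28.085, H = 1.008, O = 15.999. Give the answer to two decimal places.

Formula mass = 2·26.982 + 2·28.085 + 9·15.999 + 4·1.008 = 258.157 g/mol, of which 53.964 g is Al.
So Al makes up 53.964/258.157 = 0.2090 of the mass, i.e. 20.90%.

20.90 wt%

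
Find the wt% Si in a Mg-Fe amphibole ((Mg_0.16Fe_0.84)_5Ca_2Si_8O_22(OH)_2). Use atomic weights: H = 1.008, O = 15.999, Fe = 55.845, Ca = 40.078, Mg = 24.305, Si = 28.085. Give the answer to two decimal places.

M((Mg_0.16Fe_0.84)_5Ca_2Si_8O_22(OH)_2) = 944.821 g/mol.
Si contributes 8 × 28.085 = 224.680 g per mole.
224.680/944.821 = 0.2378 → 23.78%.

23.78 mass %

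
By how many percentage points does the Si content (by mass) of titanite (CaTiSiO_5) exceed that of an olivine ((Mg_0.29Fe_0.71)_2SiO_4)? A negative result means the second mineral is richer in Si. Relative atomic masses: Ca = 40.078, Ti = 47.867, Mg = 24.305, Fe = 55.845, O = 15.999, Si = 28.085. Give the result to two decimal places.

-0.81 percentage points

M(CaTiSiO_5) = 196.025 g/mol, so wt% Si = 28.085/196.025 × 100 = 14.33%.
M((Mg_0.29Fe_0.71)_2SiO_4) = 185.478 g/mol, so wt% Si = 28.085/185.478 × 100 = 15.14%.
14.33 − 15.14 = -0.81 pp.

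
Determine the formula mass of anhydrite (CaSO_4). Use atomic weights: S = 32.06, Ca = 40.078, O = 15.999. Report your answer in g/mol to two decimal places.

The formula mass is the sum 1·40.078 + 1·32.06 + 4·15.999.

136.13 g/mol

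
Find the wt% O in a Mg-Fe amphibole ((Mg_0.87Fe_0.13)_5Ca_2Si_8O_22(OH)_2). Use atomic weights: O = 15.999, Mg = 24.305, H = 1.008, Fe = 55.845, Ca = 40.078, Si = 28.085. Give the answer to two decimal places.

46.10 weight percent

Formula mass = 4.35·24.305 + 0.65·55.845 + 2·40.078 + 8·28.085 + 24·15.999 + 2·1.008 = 832.854 g/mol, of which 383.976 g is O.
So O makes up 383.976/832.854 = 0.4610 of the mass, i.e. 46.10%.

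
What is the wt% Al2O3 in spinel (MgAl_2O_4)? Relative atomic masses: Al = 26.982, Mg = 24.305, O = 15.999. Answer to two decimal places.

71.67 wt%

Molar mass of MgAl_2O_4 = 1·24.305 + 2·26.982 + 4·15.999 = 142.265 g/mol.
Each formula unit contains 2 Al, equivalent to 2/2 = 1.0000 mol Al2O3.
M(Al2O3) = 2×26.982 + 3×15.999 = 101.961 g/mol.
Mass of Al2O3 per formula unit = 1.0000 × 101.961 = 101.961 g.
Al2O3 wt% = 101.961 / 142.265 × 100 = 71.67%.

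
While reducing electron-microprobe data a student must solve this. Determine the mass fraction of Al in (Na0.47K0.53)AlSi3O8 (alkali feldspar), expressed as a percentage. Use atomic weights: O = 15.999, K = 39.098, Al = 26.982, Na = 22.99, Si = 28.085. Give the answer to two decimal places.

Molar mass of (Na0.47K0.53)AlSi3O8: 0.47*22.99 + 0.53*39.098 + 1*26.982 + 3*28.085 + 8*15.999 = 270.756 g/mol.
Mass of Al per formula unit: 1 × 26.982 = 26.982 g.
Weight fraction Al = 26.982 / 270.756 = 0.0997.

9.97 mass %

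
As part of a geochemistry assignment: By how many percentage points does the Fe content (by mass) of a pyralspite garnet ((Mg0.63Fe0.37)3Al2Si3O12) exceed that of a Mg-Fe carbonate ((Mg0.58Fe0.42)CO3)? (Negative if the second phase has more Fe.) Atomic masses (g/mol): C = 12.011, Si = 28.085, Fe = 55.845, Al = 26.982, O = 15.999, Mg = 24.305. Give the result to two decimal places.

M((Mg0.63Fe0.37)3Al2Si3O12) = 438.131 g/mol, so wt% Fe = 61.988/438.131 × 100 = 14.15%.
M((Mg0.58Fe0.42)CO3) = 97.560 g/mol, so wt% Fe = 23.455/97.560 × 100 = 24.04%.
14.15 − 24.04 = -9.89 pp.

-9.89 percentage points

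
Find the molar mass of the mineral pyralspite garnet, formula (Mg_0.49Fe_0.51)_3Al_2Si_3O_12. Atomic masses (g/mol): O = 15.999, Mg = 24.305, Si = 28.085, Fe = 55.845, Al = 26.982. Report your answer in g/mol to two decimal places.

451.38 g/mol

The formula mass is the sum 1.47·24.305 + 1.53·55.845 + 2·26.982 + 3·28.085 + 12·15.999.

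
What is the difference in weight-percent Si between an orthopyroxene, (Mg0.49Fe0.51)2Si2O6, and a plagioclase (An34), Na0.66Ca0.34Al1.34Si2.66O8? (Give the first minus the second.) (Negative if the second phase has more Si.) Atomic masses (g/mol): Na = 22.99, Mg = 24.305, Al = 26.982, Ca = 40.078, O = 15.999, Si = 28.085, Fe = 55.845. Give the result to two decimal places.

-3.80 percentage points

Si in (Mg0.49Fe0.51)2Si2O6: molar mass 232.945 g/mol; 2×28.085 = 56.170 g → 24.11 wt%.
Si in Na0.66Ca0.34Al1.34Si2.66O8: molar mass 267.654 g/mol; 2.66×28.085 = 74.706 g → 27.91 wt%.
Difference = 24.11 − 27.91 = -3.80 percentage points.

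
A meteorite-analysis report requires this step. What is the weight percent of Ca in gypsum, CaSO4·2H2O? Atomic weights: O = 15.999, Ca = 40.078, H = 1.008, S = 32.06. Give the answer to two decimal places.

23.28 weight percent

Formula mass = 1*40.078 + 1*32.06 + 6*15.999 + 4*1.008 = 172.164 g/mol, of which 40.078 g is Ca.
So Ca makes up 40.078/172.164 = 0.2328 of the mass, i.e. 23.28%.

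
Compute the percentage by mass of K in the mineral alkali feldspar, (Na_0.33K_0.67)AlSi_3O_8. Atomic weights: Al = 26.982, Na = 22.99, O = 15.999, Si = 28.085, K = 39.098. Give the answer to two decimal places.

9.60 wt%

Formula mass = 0.33·22.99 + 0.67·39.098 + 1·26.982 + 3·28.085 + 8·15.999 = 273.011 g/mol, of which 26.196 g is K.
So K makes up 26.196/273.011 = 0.0960 of the mass, i.e. 9.60%.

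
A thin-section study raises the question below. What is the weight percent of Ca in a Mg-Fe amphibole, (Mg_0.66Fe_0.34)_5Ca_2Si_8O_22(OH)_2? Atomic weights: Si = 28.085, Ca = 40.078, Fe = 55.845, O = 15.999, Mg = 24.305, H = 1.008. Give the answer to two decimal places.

M((Mg_0.66Fe_0.34)_5Ca_2Si_8O_22(OH)_2) = 865.971 g/mol.
Ca contributes 2 × 40.078 = 80.156 g per mole.
80.156/865.971 = 0.0926 → 9.26%.

9.26 weight percent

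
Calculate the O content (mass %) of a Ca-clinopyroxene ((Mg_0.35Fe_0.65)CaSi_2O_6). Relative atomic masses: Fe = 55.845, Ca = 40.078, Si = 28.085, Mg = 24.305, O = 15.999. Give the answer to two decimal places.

40.50 mass %

Molar mass of (Mg_0.35Fe_0.65)CaSi_2O_6: 0.35*24.305 + 0.65*55.845 + 1*40.078 + 2*28.085 + 6*15.999 = 237.048 g/mol.
Mass of O per formula unit: 6 × 15.999 = 95.994 g.
Weight fraction O = 95.994 / 237.048 = 0.4050.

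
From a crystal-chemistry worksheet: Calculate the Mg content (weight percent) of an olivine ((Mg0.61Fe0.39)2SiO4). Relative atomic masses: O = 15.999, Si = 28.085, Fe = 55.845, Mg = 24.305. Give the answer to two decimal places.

17.94 weight percent

Molar mass of (Mg0.61Fe0.39)2SiO4: 1.22×24.305 + 0.78×55.845 + 1×28.085 + 4×15.999 = 165.292 g/mol.
Mass of Mg per formula unit: 1.22 × 24.305 = 29.652 g.
Weight fraction Mg = 29.652 / 165.292 = 0.1794.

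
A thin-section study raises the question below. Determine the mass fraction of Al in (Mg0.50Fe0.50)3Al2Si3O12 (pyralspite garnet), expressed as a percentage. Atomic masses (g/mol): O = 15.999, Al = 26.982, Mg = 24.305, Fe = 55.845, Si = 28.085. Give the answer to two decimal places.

Formula mass = 1.50·24.305 + 1.50·55.845 + 2·26.982 + 3·28.085 + 12·15.999 = 450.432 g/mol, of which 53.964 g is Al.
So Al makes up 53.964/450.432 = 0.1198 of the mass, i.e. 11.98%.

11.98 weight percent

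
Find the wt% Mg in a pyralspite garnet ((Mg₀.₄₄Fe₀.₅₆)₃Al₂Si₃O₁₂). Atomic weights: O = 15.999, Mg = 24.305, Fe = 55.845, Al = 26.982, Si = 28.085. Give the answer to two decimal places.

Formula mass = 1.32*24.305 + 1.68*55.845 + 2*26.982 + 3*28.085 + 12*15.999 = 456.109 g/mol, of which 32.083 g is Mg.
So Mg makes up 32.083/456.109 = 0.0703 of the mass, i.e. 7.03%.

7.03 wt%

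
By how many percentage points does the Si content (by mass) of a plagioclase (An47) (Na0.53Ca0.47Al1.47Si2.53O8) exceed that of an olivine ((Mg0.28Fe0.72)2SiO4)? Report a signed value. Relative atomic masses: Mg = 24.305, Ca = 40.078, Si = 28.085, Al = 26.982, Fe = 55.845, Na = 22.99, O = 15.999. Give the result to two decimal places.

11.25 percentage points

M(Na0.53Ca0.47Al1.47Si2.53O8) = 269.732 g/mol, so wt% Si = 71.055/269.732 × 100 = 26.34%.
M((Mg0.28Fe0.72)2SiO4) = 186.109 g/mol, so wt% Si = 28.085/186.109 × 100 = 15.09%.
26.34 − 15.09 = 11.25 pp.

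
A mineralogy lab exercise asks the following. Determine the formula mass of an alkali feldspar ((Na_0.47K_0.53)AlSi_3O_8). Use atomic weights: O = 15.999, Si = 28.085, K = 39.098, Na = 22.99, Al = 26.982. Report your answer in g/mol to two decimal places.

270.76 g/mol

M = 0.47*22.99 + 0.53*39.098 + 1*26.982 + 3*28.085 + 8*15.999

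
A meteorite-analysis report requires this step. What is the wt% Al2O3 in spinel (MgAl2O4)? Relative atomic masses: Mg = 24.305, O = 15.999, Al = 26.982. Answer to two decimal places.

Formula mass = 142.265 g/mol.
2 Al → 1.0000 mol Al2O3 per formula unit; M(Al2O3) = 101.961, so Al2O3 mass = 101.961 g.
101.961/142.265 × 100 = 71.67 wt%.

71.67 wt%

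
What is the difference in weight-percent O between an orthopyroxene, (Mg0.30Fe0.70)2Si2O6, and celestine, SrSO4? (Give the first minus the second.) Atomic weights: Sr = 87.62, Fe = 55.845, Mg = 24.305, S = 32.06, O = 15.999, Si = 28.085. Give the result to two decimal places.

4.35 percentage points

O in (Mg0.30Fe0.70)2Si2O6: molar mass 244.930 g/mol; 6×15.999 = 95.994 g → 39.19 wt%.
O in SrSO4: molar mass 183.676 g/mol; 4×15.999 = 63.996 g → 34.84 wt%.
Difference = 39.19 − 34.84 = 4.35 percentage points.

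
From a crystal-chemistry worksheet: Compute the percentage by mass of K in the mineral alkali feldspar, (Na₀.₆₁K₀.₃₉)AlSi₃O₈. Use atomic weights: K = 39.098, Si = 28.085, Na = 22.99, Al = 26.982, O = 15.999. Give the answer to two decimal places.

5.68 mass %

Molar mass of (Na₀.₆₁K₀.₃₉)AlSi₃O₈: 0.61×22.99 + 0.39×39.098 + 1×26.982 + 3×28.085 + 8×15.999 = 268.501 g/mol.
Mass of K per formula unit: 0.39 × 39.098 = 15.248 g.
Weight fraction K = 15.248 / 268.501 = 0.0568.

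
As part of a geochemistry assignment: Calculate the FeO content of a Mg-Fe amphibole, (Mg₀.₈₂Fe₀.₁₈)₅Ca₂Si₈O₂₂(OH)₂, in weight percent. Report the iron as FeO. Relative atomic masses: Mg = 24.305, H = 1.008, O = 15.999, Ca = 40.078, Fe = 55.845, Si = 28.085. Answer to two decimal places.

7.69 wt%

M((Mg₀.₈₂Fe₀.₁₈)₅Ca₂Si₈O₂₂(OH)₂) = 840.739 g/mol; M(FeO) = 71.844 g/mol.
Moles FeO per formula unit = 0.90 Fe ÷ 1 = 0.9000.
FeO fraction = (0.9000 × 71.844) / 840.739 = 64.660/840.739 = 0.0769.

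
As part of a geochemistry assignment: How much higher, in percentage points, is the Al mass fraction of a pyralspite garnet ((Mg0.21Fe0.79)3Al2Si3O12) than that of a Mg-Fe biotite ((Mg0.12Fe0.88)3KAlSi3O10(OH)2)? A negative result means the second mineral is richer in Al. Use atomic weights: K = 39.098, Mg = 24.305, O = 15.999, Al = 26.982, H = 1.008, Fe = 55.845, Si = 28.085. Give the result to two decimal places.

5.90 percentage points

First mineral: 53.964 g Al in 477.872 g formula = 11.29 wt% Al.
Second mineral: 26.982 g Al in 500.520 g formula = 5.39 wt% Al.
11.29% − 5.39% gives a difference of 5.90 percentage points.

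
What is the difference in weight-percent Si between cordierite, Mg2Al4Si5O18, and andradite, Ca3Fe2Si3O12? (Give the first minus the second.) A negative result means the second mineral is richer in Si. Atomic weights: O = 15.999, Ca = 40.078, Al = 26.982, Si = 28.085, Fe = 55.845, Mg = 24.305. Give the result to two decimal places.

7.43 percentage points

M(Mg2Al4Si5O18) = 584.945 g/mol, so wt% Si = 140.425/584.945 × 100 = 24.01%.
M(Ca3Fe2Si3O12) = 508.167 g/mol, so wt% Si = 84.255/508.167 × 100 = 16.58%.
24.01 − 16.58 = 7.43 pp.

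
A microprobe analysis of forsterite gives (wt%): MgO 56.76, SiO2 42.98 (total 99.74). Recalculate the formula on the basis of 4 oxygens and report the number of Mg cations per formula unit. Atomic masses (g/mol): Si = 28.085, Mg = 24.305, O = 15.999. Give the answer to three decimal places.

1.984 Mg apfu

MgO (M=40.304): mol = 1.40830; Mg = 1.40830, O = 1.40830.
SiO2 (M=60.083): mol = 0.71534; Si = 0.71534, O = 1.43068.
ΣO = 2.83898; factor = 4/ΣO = 1.40896.
Mg apfu = 1.40830 × 1.40896 = 1.984.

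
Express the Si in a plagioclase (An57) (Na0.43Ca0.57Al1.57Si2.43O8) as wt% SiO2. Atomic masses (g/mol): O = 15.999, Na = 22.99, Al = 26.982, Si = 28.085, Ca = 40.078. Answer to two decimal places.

53.81 wt%

Formula mass = 271.330 g/mol.
2.43 Si → 2.4300 mol SiO2 per formula unit; M(SiO2) = 60.083, so SiO2 mass = 146.002 g.
146.002/271.330 × 100 = 53.81 wt%.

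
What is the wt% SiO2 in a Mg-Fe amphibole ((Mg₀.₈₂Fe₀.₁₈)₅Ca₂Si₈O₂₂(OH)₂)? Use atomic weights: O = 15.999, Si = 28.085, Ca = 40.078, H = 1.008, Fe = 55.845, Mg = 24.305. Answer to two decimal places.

57.17 wt%

M((Mg₀.₈₂Fe₀.₁₈)₅Ca₂Si₈O₂₂(OH)₂) = 840.739 g/mol; M(SiO2) = 60.083 g/mol.
Moles SiO2 per formula unit = 8 Si ÷ 1 = 8.0000.
SiO2 fraction = (8.0000 × 60.083) / 840.739 = 480.664/840.739 = 0.5717.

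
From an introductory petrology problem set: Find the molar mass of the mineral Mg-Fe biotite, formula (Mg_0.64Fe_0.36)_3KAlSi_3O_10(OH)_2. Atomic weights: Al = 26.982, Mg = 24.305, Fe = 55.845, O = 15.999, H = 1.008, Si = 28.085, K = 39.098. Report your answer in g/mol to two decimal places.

The formula mass is the sum 1.92(24.305) + 1.08(55.845) + 1(39.098) + 1(26.982) + 3(28.085) + 12(15.999) + 2(1.008).

451.32 g/mol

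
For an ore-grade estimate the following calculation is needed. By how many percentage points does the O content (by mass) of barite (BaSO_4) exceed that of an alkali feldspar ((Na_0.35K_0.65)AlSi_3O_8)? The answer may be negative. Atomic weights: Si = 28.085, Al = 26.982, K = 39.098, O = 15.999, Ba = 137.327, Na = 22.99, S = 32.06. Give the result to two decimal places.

-19.52 percentage points

M(BaSO_4) = 233.383 g/mol, so wt% O = 63.996/233.383 × 100 = 27.42%.
M((Na_0.35K_0.65)AlSi_3O_8) = 272.689 g/mol, so wt% O = 127.992/272.689 × 100 = 46.94%.
27.42 − 46.94 = -19.52 pp.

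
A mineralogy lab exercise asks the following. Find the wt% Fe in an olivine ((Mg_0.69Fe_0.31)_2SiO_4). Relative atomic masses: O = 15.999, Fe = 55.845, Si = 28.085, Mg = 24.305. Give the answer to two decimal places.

Formula mass = 1.38×24.305 + 0.62×55.845 + 1×28.085 + 4×15.999 = 160.246 g/mol, of which 34.624 g is Fe.
So Fe makes up 34.624/160.246 = 0.2161 of the mass, i.e. 21.61%.

21.61 mass %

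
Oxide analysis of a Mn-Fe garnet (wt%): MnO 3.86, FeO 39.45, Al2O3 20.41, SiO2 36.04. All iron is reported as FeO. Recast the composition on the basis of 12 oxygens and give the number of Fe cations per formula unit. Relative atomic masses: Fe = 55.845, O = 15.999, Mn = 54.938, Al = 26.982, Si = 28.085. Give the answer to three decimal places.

2.741 Fe apfu

MnO (M=70.937): mol = 0.05441; Mn = 0.05441, O = 0.05441.
FeO (M=71.844): mol = 0.54911; Fe = 0.54911, O = 0.54911.
Al2O3 (M=101.961): mol = 0.20017; Al = 0.40034, O = 0.60051.
SiO2 (M=60.083): mol = 0.59984; Si = 0.59984, O = 1.19968.
ΣO = 2.40371; factor = 12/ΣO = 4.99228.
Fe apfu = 0.54911 × 4.99228 = 2.741.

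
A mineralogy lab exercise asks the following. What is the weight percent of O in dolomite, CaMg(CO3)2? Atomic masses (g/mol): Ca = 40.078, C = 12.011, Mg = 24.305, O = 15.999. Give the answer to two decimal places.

52.06 wt%

Molar mass of CaMg(CO3)2: 1*40.078 + 1*24.305 + 2*12.011 + 6*15.999 = 184.399 g/mol.
Mass of O per formula unit: 6 × 15.999 = 95.994 g.
Weight fraction O = 95.994 / 184.399 = 0.5206.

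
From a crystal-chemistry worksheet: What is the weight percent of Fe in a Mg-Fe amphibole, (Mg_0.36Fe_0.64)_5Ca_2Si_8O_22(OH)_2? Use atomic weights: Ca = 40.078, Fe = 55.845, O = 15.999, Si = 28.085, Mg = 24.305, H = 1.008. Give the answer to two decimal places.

Formula mass = 1.80*24.305 + 3.20*55.845 + 2*40.078 + 8*28.085 + 24*15.999 + 2*1.008 = 913.281 g/mol, of which 178.704 g is Fe.
So Fe makes up 178.704/913.281 = 0.1957 of the mass, i.e. 19.57%.

19.57 weight percent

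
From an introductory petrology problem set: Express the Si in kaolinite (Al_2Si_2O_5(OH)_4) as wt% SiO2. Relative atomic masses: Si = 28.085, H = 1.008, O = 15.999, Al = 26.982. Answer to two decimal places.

Formula mass = 258.157 g/mol.
2 Si → 2.0000 mol SiO2 per formula unit; M(SiO2) = 60.083, so SiO2 mass = 120.166 g.
120.166/258.157 × 100 = 46.55 wt%.

46.55 wt%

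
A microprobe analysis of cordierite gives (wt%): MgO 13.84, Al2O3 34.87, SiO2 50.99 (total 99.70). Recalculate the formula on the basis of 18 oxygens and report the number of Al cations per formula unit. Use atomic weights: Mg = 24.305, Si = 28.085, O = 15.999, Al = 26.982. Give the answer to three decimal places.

4.015 Al apfu

MgO: 13.84/40.304 = 0.34339 mol → 0.34339 mol Mg, 0.34339 mol O.
Al2O3: 34.87/101.961 = 0.34199 mol → 0.68398 mol Al, 1.02597 mol O.
SiO2: 50.99/60.083 = 0.84866 mol → 0.84866 mol Si, 1.69732 mol O.
Total oxygen = 3.06668 mol. Normalization factor = 18/3.06668 = 5.86954.
Al per 18 O = 0.68398 × 5.86954 = 4.015.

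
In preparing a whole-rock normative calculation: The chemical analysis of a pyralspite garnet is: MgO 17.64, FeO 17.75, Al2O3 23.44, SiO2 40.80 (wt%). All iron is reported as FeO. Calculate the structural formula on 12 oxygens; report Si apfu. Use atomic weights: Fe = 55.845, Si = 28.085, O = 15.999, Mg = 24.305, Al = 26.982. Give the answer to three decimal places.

MgO (M=40.304): mol = 0.43767; Mg = 0.43767, O = 0.43767.
FeO (M=71.844): mol = 0.24706; Fe = 0.24706, O = 0.24706.
Al2O3 (M=101.961): mol = 0.22989; Al = 0.45978, O = 0.68967.
SiO2 (M=60.083): mol = 0.67906; Si = 0.67906, O = 1.35812.
ΣO = 2.73252; factor = 12/ΣO = 4.39155.
Si apfu = 0.67906 × 4.39155 = 2.982.

2.982 Si apfu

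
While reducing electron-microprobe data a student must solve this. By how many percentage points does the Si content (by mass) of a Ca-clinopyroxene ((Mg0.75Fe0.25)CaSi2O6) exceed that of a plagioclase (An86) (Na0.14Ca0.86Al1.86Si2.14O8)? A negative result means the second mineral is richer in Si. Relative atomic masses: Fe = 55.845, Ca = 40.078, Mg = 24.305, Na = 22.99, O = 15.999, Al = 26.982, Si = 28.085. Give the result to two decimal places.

First mineral: 56.170 g Si in 224.432 g formula = 25.03 wt% Si.
Second mineral: 60.102 g Si in 275.966 g formula = 21.78 wt% Si.
25.03% − 21.78% gives a difference of 3.25 percentage points.

3.25 percentage points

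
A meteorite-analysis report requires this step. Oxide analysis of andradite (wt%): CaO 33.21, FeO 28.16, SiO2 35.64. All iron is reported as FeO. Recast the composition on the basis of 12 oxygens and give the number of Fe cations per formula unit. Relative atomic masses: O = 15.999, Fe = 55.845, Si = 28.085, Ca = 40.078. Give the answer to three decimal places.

2.167 Fe apfu

CaO: 33.21/56.077 = 0.59222 mol → 0.59222 mol Ca, 0.59222 mol O.
FeO: 28.16/71.844 = 0.39196 mol → 0.39196 mol Fe, 0.39196 mol O.
SiO2: 35.64/60.083 = 0.59318 mol → 0.59318 mol Si, 1.18636 mol O.
Total oxygen = 2.17054 mol. Normalization factor = 12/2.17054 = 5.52858.
Fe per 12 O = 0.39196 × 5.52858 = 2.167.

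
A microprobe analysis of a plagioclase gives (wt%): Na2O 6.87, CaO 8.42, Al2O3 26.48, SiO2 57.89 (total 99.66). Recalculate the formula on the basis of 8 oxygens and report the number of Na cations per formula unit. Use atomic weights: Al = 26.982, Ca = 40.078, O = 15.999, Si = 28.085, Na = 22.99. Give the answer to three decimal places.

0.598 Na apfu

Na2O (M=61.979): mol = 0.11084; Na = 0.22168, O = 0.11084.
CaO (M=56.077): mol = 0.15015; Ca = 0.15015, O = 0.15015.
Al2O3 (M=101.961): mol = 0.25971; Al = 0.51942, O = 0.77913.
SiO2 (M=60.083): mol = 0.96350; Si = 0.96350, O = 1.92700.
ΣO = 2.96712; factor = 8/ΣO = 2.69622.
Na apfu = 0.22168 × 2.69622 = 0.598.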